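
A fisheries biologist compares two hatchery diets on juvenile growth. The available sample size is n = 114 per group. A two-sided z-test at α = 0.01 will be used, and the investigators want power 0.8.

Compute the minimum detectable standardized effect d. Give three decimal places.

Required noncentrality: δ = z_{0.005} + z_{0.20} = 2.576 + 0.842 = 3.417.
(Lower-tail contribution to power is negligible for δ > 0.)
δ = d·√(n/2) ⇒ d = δ/√(n/2) = 3.417/√(114/2) = 0.4527.

d ≈ 0.453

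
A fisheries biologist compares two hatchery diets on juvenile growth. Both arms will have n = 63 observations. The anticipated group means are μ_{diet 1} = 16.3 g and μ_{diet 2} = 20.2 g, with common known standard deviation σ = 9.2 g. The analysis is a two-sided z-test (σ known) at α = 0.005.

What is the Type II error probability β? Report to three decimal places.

Standardized effect: d = |μ_{diet 1} − μ_{diet 2}| / σ = |16.3 − 20.2| / 9.2 = 0.4239
Noncentrality parameter: δ = d·√(n/2) = 0.4239 × √(63/2) = 2.3792
Two-sided α = 0.005 → critical value z_{0.0025} = 2.807.
Power = Φ(δ − 2.807) + Φ(−δ − 2.807) = Φ(-0.428) + Φ(-5.186) = 0.3344 + 0.0000 = 0.3344.
Type II error: β = 1 − power = 1 − 0.3344 = 0.6656.

β ≈ 0.666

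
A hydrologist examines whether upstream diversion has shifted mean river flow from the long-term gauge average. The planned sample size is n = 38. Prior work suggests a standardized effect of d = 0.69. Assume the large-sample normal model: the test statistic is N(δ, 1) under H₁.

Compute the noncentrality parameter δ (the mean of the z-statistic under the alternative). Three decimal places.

δ ≈ 4.253

The noncentrality parameter scales effect size by the design's sample-size factor: δ = d·√n = 0.69 × √38 = 4.2534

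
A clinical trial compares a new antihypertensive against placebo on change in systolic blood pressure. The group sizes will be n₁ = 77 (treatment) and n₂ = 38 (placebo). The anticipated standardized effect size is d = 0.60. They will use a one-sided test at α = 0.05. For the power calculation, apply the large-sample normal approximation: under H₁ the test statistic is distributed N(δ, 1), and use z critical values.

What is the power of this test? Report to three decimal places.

Power ≈ 0.916

Noncentrality parameter: δ = d / √(1/n₁ + 1/n₂) = 0.60 / √(1/77 + 1/38) = 3.0265
Critical value for a one-sided test at α = 0.05: z_α = 1.645.
Power = P(Z > 1.645 − δ) = Φ(1.382) = 0.9165.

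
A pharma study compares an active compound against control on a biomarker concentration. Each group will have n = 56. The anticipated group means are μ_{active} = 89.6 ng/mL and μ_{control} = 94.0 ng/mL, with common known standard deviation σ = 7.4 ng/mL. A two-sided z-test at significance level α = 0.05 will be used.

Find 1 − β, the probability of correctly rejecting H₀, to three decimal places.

Standardized effect: d = |μ_{active} − μ_{control}| / σ = |89.6 − 94.0| / 7.4 = 0.5946
Noncentrality parameter: δ = d·√(n/2) = 0.5946 × √(56/2) = 3.1463
Critical value for a two-sided test at α = 0.05: z_{α/2} = 1.960.
Power = Φ(δ − 1.960) + Φ(−δ − 1.960) = Φ(1.186) + Φ(-5.106) = 0.8823 + 0.0000 = 0.8823.

Power ≈ 0.882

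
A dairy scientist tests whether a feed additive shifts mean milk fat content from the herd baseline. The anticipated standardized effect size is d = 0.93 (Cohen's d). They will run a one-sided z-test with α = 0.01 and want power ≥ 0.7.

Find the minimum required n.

For power 0.7 need Φ(δ − z_{0.01}) = 0.7, so δ = z_{0.01} + z_{0.30} = 2.326 + 0.524 = 2.851.
δ = d·√n ⇒ n = (δ/d)² = (2.851 / 0.93)² = 9.40.
Rounding up, n = 10.

n = 10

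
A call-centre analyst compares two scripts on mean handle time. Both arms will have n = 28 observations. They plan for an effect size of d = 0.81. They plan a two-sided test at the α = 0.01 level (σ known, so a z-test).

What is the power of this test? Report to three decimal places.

Noncentrality parameter: δ = d·√(n/2) = 0.81 × √(28/2) = 3.0307
Two-sided α = 0.01 → critical value z_{0.005} = 2.576.
Power = Φ(δ − 2.576) + Φ(−δ − 2.576) = Φ(0.455) + Φ(-5.607) = 0.6754 + 0.0000 = 0.6754.

Power ≈ 0.675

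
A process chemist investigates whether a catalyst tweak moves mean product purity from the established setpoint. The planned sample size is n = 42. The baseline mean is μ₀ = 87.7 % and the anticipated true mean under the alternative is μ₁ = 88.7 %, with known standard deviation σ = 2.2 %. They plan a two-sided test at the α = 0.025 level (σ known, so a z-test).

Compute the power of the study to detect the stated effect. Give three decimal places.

Power ≈ 0.759

Standardized effect: d = |μ₁ − μ₀| / σ = |88.7 − 87.7| / 2.2 = 0.4545
Noncentrality parameter: δ = d·√n = 0.4545 × √42 = 2.9458
Critical value for a two-sided test at α = 0.025: z_{α/2} = 2.241.
Power = Φ(δ − 2.241) + Φ(−δ − 2.241) = Φ(0.704) + Φ(-5.187) = 0.7594 + 0.0000 = 0.7594.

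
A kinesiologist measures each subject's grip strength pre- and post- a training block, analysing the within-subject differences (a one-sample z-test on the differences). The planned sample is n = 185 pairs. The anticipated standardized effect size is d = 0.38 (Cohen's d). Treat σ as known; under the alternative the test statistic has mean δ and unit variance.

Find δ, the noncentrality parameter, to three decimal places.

The noncentrality parameter scales effect size by the design's sample-size factor: δ = d·√n = 0.38 × √185 = 5.1686

δ ≈ 5.169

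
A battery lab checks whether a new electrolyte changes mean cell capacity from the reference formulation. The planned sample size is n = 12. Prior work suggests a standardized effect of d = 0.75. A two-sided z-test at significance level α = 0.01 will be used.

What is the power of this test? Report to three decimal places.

Power ≈ 0.509

Noncentrality parameter: δ = d·√n = 0.75 × √12 = 2.5981
Critical value for a two-sided test at α = 0.01: z_{α/2} = 2.576.
Power = Φ(δ − 2.576) + Φ(−δ − 2.576) = Φ(0.022) + Φ(-5.174) = 0.5089 + 0.0000 = 0.5089.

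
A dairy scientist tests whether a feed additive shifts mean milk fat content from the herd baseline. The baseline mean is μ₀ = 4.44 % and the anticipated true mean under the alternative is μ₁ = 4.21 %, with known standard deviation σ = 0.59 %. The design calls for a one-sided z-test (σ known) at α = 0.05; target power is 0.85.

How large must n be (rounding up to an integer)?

Standardized effect: d = |μ₁ − μ₀| / σ = |4.21 − 4.44| / 0.59 = 0.3898
For power 0.85 need Φ(δ − z_{0.05}) = 0.85, so δ = z_{0.05} + z_{0.15} = 1.645 + 1.036 = 2.681.
δ = d·√n ⇒ n = (δ/d)² = (2.681 / 0.3898)² = 47.31.
Rounding up, n = 48.

n = 48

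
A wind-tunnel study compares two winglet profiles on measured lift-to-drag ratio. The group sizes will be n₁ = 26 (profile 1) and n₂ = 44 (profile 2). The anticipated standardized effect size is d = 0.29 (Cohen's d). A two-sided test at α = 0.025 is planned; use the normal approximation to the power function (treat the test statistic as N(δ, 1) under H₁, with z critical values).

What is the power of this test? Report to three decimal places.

Power ≈ 0.143

Noncentrality parameter: δ = d / √(1/n₁ + 1/n₂) = 0.29 / √(1/26 + 1/44) = 1.1724
Two-sided α = 0.025 → critical value z_{0.0125} = 2.241.
Power = Φ(δ − 2.241) + Φ(−δ − 2.241) = Φ(-1.069) + Φ(-3.414) = 0.1425 + 0.0003 = 0.1428.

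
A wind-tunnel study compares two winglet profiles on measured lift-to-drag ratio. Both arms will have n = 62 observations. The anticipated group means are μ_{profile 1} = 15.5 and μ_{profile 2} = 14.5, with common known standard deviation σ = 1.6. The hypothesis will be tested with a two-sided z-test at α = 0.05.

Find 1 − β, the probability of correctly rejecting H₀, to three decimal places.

Standardized effect: d = |μ_{profile 1} − μ_{profile 2}| / σ = |15.5 − 14.5| / 1.6 = 0.6250
Noncentrality parameter: δ = d·√(n/2) = 0.6250 × √(62/2) = 3.4799
Two-sided α = 0.05 → critical value z_{0.025} = 1.960.
Power = Φ(δ − 1.960) + Φ(−δ − 1.960) = Φ(1.520) + Φ(-5.440) = 0.9357 + 0.0000 = 0.9357.

Power ≈ 0.936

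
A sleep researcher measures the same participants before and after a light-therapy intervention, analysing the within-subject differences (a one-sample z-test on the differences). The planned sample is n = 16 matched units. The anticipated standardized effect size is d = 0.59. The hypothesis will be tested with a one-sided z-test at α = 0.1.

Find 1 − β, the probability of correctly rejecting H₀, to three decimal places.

Noncentrality parameter: δ = d·√n = 0.59 × √16 = 2.3600
One-sided α = 0.1 → critical value z_{0.1} = 1.282.
Power = P(Z > 1.282 − δ) = Φ(1.078) = 0.8596.

Power ≈ 0.860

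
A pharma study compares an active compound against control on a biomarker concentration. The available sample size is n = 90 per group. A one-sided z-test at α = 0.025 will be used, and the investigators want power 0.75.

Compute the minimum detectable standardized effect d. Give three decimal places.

d ≈ 0.393

Required noncentrality: δ = z_{0.025} + z_{0.25} = 1.960 + 0.674 = 2.634.
δ = d·√(n/2) ⇒ d = δ/√(n/2) = 2.634/√(90/2) = 0.3927.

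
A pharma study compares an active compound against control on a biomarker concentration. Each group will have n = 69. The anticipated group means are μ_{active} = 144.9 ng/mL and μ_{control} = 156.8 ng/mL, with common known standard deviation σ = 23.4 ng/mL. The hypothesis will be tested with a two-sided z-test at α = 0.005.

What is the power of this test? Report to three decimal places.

Standardized effect: d = |μ_{active} − μ_{control}| / σ = |144.9 − 156.8| / 23.4 = 0.5085
Noncentrality parameter: δ = d·√(n/2) = 0.5085 × √(69/2) = 2.9870
Two-sided α = 0.005 → critical value z_{0.0025} = 2.807.
Power = Φ(δ − 2.807) + Φ(−δ − 2.807) = Φ(0.180) + Φ(-5.794) = 0.5714 + 0.0000 = 0.5714.

Power ≈ 0.571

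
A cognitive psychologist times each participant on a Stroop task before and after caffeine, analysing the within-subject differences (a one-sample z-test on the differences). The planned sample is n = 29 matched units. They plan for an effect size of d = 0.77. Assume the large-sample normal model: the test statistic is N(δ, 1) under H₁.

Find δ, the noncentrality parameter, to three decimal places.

δ ≈ 4.147

The noncentrality parameter scales effect size by the design's sample-size factor: δ = d·√n = 0.77 × √29 = 4.1466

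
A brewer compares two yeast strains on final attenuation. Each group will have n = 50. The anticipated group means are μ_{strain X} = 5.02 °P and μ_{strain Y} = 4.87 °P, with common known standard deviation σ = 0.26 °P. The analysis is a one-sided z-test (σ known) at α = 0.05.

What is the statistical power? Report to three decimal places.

Power ≈ 0.892

Standardized effect: d = |μ_{strain X} − μ_{strain Y}| / σ = |5.02 − 4.87| / 0.26 = 0.5769
Noncentrality parameter: δ = d·√(n/2) = 0.5769 × √(50/2) = 2.8846
One-sided α = 0.05 → critical value z_{0.05} = 1.645.
Power = Φ(δ − 1.645) = Φ(1.240) = 0.8925.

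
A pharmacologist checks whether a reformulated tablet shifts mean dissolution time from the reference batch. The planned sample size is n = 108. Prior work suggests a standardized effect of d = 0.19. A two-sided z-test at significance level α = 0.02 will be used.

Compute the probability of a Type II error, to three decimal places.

Noncentrality parameter: δ = d·√n = 0.19 × √108 = 1.9745
Two-sided α = 0.02 → critical value z_{0.01} = 2.326.
Power = Φ(δ − 2.326) + Φ(−δ − 2.326) = Φ(-0.352) + Φ(-4.301) = 0.3625 + 0.0000 = 0.3625.
Type II error: β = 1 − power = 1 − 0.3625 = 0.6375.

β ≈ 0.638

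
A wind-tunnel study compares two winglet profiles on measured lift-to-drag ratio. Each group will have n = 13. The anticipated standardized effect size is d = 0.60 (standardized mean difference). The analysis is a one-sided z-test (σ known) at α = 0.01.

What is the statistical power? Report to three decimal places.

Power ≈ 0.213

Noncentrality parameter: δ = d·√(n/2) = 0.60 × √(13/2) = 1.5297
One-sided α = 0.01 → critical value z_{0.01} = 2.326.
Power = P(Z > 2.326 − δ) = Φ(-0.797) = 0.2128.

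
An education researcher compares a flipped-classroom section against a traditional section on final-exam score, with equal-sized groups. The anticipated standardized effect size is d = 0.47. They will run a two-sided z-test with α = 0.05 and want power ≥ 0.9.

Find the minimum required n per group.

For power 0.9 need Φ(δ − z_{0.025}) = 0.9, so δ = z_{0.025} + z_{0.10} = 1.960 + 1.282 = 3.242.
(For δ > 0 the lower-tail rejection region contributes negligibly to power, so the one-term inversion is standard.)
δ = d·√(n/2) ⇒ n = 2(δ/d)² = 2 × (3.242 / 0.47)² = 95.13.
Rounding up, n = 96 per group.

n = 96 per group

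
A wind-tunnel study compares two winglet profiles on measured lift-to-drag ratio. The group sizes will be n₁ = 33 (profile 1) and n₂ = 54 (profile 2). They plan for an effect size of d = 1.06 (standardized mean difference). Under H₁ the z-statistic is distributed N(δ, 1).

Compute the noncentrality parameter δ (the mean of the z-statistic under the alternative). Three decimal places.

δ ≈ 4.797

The noncentrality parameter scales effect size by the design's sample-size factor: δ = d / √(1/n₁ + 1/n₂) = 1.06 / √(1/33 + 1/54) = 4.7973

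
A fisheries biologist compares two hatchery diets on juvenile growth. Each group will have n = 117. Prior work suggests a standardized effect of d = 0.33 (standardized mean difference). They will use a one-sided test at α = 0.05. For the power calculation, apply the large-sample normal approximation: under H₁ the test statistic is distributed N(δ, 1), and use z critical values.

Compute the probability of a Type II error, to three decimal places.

Noncentrality parameter: δ = d·√(n/2) = 0.33 × √(117/2) = 2.5240
Critical value for a one-sided test at α = 0.05: z_α = 1.645.
Power = P(Z > 1.645 − δ) = Φ(0.879) = 0.8103.
Type II error: β = 1 − power = 1 − 0.8103 = 0.1897.

β ≈ 0.190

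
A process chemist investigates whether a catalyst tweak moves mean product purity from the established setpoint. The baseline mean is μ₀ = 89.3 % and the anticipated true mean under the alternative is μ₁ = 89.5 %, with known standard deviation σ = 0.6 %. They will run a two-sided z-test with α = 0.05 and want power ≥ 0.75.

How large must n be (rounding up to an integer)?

Standardized effect: d = |μ₁ − μ₀| / σ = |89.5 − 89.3| / 0.6 = 0.3333
Set Φ(δ − 1.960) = 0.75; then δ − 1.960 = Φ⁻¹(0.75) = 0.674, giving δ = 2.634.
(The Φ(−δ − z_{α/2}) term is vanishingly small for δ > 0 and is dropped in the standard sample-size formula.)
δ = d·√n ⇒ n = (δ/d)² = (2.634 / 0.3333)² = 62.46.
Rounding up, n = 63.

n = 63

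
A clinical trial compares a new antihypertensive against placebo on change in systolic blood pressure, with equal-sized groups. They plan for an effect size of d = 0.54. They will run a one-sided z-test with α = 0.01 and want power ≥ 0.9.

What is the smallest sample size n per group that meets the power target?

n = 90 per group

For power 0.9 need Φ(δ − z_{0.01}) = 0.9, so δ = z_{0.01} + z_{0.10} = 2.326 + 1.282 = 3.608.
δ = d·√(n/2) ⇒ n = 2(δ/d)² = 2 × (3.608 / 0.54)² = 89.28.
Round up to the next whole unit.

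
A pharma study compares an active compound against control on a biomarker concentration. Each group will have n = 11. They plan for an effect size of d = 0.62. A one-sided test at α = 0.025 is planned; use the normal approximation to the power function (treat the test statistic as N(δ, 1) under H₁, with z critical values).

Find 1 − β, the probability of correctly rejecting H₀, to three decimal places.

Power ≈ 0.306

Noncentrality parameter: δ = d·√(n/2) = 0.62 × √(11/2) = 1.4540
One-sided α = 0.025 → critical value z_{0.025} = 1.960.
Power = P(Z > 1.960 − δ) = Φ(-0.506) = 0.3065.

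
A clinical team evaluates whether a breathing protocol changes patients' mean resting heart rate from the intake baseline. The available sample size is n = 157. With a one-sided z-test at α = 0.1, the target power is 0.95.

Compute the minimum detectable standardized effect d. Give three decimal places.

d ≈ 0.234

Required noncentrality: δ = z_{0.1} + z_{0.05} = 1.282 + 1.645 = 2.926.
δ = d·√n ⇒ d = δ/√n = 2.926/√157 = 0.2336.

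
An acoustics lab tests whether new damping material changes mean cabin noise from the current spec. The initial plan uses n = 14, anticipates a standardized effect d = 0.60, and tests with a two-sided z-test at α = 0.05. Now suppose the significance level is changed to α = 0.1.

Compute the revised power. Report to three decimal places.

Power ≈ 0.726

δ = d·√n = 0.60 × √14 = 2.2450 (unchanged). New critical value: z_{0.05} = 1.645.
Revised power = Φ(δ − 1.645) + Φ(−δ − 1.645) = Φ(0.600) + Φ(-3.890) = 0.7258 + 0.0001 = 0.7258.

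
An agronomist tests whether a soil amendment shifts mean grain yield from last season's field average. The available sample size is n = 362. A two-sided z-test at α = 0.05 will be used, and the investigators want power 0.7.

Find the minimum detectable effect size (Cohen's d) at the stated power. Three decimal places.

Need Φ(δ − 1.960) = 0.7, so δ = 1.960 + 0.524 = 2.484.
(The second rejection-region term Φ(−δ − z_{α/2}) is negligible and dropped.)
δ = d·√n ⇒ d = δ/√n = 2.484/√362 = 0.1306.

d ≈ 0.131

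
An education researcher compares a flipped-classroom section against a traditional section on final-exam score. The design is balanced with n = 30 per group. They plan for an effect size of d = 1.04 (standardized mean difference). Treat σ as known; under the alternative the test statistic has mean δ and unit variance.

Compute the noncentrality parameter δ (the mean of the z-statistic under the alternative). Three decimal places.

The noncentrality parameter scales effect size by the design's sample-size factor: δ = d·√(n/2) = 1.04 × √(30/2) = 4.0279

δ ≈ 4.028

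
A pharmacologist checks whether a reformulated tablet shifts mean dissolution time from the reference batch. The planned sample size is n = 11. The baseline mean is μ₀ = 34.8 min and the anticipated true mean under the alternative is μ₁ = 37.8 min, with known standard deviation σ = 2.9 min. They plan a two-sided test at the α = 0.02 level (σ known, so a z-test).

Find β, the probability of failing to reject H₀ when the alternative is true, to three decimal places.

Standardized effect: d = |μ₁ − μ₀| / σ = |37.8 − 34.8| / 2.9 = 1.0345
Noncentrality parameter: λ = d·√n = 1.0345 × √11 = 3.4310
Two-sided α = 0.02 → critical value z_{0.01} = 2.326.
Power = Φ(λ − 2.326) + Φ(−λ − 2.326) = Φ(1.105) + Φ(-5.757) = 0.8653 + 0.0000 = 0.8653.
Type II error: β = 1 − power = 1 − 0.8653 = 0.1347.

β ≈ 0.135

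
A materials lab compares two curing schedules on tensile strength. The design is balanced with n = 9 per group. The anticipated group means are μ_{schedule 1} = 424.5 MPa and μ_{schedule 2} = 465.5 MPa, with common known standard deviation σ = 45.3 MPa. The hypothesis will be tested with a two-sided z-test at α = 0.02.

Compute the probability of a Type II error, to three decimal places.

β ≈ 0.658

Standardized effect: d = |μ_{schedule 1} − μ_{schedule 2}| / σ = |424.5 − 465.5| / 45.3 = 0.9051
Noncentrality parameter: λ = d·√(n/2) = 0.9051 × √(9/2) = 1.9200
Two-sided α = 0.02 → critical value z_{0.01} = 2.326.
Power = Φ(λ − 2.326) + Φ(−λ − 2.326) = Φ(-0.406) + Φ(-4.246) = 0.3422 + 0.0000 = 0.3422.
Type II error: β = 1 − power = 1 − 0.3422 = 0.6578.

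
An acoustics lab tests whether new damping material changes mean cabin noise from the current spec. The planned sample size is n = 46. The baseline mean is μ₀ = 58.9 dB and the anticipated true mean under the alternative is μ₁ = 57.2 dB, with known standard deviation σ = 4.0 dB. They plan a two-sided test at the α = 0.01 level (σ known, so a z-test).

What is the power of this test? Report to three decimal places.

Standardized effect: d = |μ₁ − μ₀| / σ = |57.2 − 58.9| / 4.0 = 0.4250
Noncentrality parameter: δ = d·√n = 0.4250 × √46 = 2.8825
Two-sided α = 0.01 → critical value z_{0.005} = 2.576.
Power = Φ(δ − 2.576) + Φ(−δ − 2.576) = Φ(0.307) + Φ(-5.458) = 0.6204 + 0.0000 = 0.6204.

Power ≈ 0.620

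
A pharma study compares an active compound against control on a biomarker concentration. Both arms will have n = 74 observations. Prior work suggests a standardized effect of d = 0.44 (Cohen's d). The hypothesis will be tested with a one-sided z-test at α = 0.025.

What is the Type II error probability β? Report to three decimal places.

β ≈ 0.237

Noncentrality parameter: δ = d·√(n/2) = 0.44 × √(74/2) = 2.6764
Critical value for a one-sided test at α = 0.025: z_α = 1.960.
Power = Φ(δ − 1.960) = Φ(0.716) = 0.7631.
Type II error: β = 1 − power = 1 − 0.7631 = 0.2369.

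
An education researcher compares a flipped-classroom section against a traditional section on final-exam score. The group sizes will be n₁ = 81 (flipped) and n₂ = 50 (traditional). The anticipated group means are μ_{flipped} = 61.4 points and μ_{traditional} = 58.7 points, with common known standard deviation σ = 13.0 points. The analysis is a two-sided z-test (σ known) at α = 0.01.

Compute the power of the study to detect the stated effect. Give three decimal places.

Power ≈ 0.078

Standardized effect: d = |μ_{flipped} − μ_{traditional}| / σ = |61.4 − 58.7| / 13.0 = 0.2077
Noncentrality parameter: δ = d / √(1/n₁ + 1/n₂) = 0.2077 / √(1/81 + 1/50) = 1.1548
Critical value for a two-sided test at α = 0.01: z_{α/2} = 2.576.
Power = Φ(δ − 2.576) + Φ(−δ − 2.576) = Φ(-1.421) + Φ(-3.731) = 0.0777 + 0.0001 = 0.0778.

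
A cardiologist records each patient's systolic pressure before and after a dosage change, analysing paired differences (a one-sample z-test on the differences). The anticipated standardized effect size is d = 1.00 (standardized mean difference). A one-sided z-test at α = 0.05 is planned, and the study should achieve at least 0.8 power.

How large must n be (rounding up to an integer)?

n = 7

Set Φ(δ − 1.645) = 0.8; then δ − 1.645 = Φ⁻¹(0.8) = 0.842, giving δ = 2.486.
δ = d·√n ⇒ n = (δ/d)² = (2.486 / 1.00)² = 6.18.
Round up to the next whole unit.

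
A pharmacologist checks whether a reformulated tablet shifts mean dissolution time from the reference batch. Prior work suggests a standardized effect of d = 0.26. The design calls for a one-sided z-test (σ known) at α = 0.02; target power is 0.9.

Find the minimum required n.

Set Φ(δ − 2.054) = 0.9; then δ − 2.054 = Φ⁻¹(0.9) = 1.282, giving δ = 3.335.
δ = d·√n ⇒ n = (δ/d)² = (3.335 / 0.26)² = 164.56.
Rounding up, n = 165.

n = 165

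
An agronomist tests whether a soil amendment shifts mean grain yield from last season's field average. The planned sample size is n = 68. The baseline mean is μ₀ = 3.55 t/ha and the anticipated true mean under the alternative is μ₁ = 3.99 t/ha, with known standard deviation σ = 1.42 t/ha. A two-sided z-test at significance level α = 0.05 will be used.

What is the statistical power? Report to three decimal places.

Power ≈ 0.724

Standardized effect: d = |μ₁ − μ₀| / σ = |3.99 − 3.55| / 1.42 = 0.3099
Noncentrality parameter: δ = d·√n = 0.3099 × √68 = 2.5552
Two-sided α = 0.05 → critical value z_{0.025} = 1.960.
Power = Φ(δ − 1.960) + Φ(−δ − 1.960) = Φ(0.595) + Φ(-4.515) = 0.7241 + 0.0000 = 0.7241.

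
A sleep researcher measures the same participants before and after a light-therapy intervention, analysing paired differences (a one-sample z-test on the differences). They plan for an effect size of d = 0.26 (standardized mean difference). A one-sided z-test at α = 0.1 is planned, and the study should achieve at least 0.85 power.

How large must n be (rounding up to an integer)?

n = 80

For power 0.85 need Φ(δ − z_{0.1}) = 0.85, so δ = z_{0.1} + z_{0.15} = 1.282 + 1.036 = 2.318.
δ = d·√n ⇒ n = (δ/d)² = (2.318 / 0.26)² = 79.48.
Rounding up, n = 80.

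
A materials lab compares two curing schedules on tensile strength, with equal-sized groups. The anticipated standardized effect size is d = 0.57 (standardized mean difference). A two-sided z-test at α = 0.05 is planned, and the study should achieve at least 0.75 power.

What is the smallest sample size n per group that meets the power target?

For power 0.75 need Φ(δ − z_{0.025}) = 0.75, so δ = z_{0.025} + z_{0.25} = 1.960 + 0.674 = 2.634.
(For δ > 0 the lower-tail rejection region contributes negligibly to power, so the one-term inversion is standard.)
δ = d·√(n/2) ⇒ n = 2(δ/d)² = 2 × (2.634 / 0.57)² = 42.72.
Rounding up, n = 43 per group.

n = 43 per group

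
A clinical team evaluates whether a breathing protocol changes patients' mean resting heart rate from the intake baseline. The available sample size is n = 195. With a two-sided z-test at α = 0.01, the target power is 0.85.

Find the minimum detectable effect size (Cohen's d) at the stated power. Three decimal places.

Required noncentrality: δ = z_{0.005} + z_{0.15} = 2.576 + 1.036 = 3.612.
(The second rejection-region term Φ(−δ − z_{α/2}) is negligible and dropped.)
δ = d·√n ⇒ d = δ/√n = 3.612/√195 = 0.2587.

d ≈ 0.259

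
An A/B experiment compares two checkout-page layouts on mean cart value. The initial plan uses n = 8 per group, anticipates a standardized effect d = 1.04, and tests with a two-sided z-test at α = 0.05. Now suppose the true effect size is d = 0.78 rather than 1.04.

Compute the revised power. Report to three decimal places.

Power ≈ 0.345

With d = 0.78: δ = d·√(n/2) = 0.78 × √(8/2) = 1.5600. Critical value z_{0.025} = 1.960.
Revised power = Φ(δ − 1.960) + Φ(−δ − 1.960) = Φ(-0.400) + Φ(-3.520) = 0.3446 + 0.0002 = 0.3448.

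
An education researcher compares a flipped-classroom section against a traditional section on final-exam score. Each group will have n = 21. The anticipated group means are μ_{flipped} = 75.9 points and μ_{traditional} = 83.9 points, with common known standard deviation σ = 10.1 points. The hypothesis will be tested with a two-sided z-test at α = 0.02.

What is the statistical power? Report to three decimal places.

Standardized effect: d = |μ_{flipped} − μ_{traditional}| / σ = |75.9 − 83.9| / 10.1 = 0.7921
Noncentrality parameter: δ = d·√(n/2) = 0.7921 × √(21/2) = 2.5666
Critical value for a two-sided test at α = 0.02: z_{α/2} = 2.326.
Power = Φ(δ − 2.326) + Φ(−δ − 2.326) = Φ(0.240) + Φ(-4.893) = 0.5949 + 0.0000 = 0.5949.

Power ≈ 0.595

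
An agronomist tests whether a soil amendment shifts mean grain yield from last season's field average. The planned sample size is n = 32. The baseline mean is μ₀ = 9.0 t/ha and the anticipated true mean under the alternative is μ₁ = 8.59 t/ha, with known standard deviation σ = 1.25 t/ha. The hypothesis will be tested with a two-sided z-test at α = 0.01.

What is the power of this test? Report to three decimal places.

Standardized effect: d = |μ₁ − μ₀| / σ = |8.59 − 9.0| / 1.25 = 0.3280
Noncentrality parameter: λ = d·√n = 0.3280 × √32 = 1.8554
Critical value for a two-sided test at α = 0.01: z_{α/2} = 2.576.
Power = Φ(λ − 2.576) + Φ(−λ − 2.576) = Φ(-0.720) + Φ(-4.431) = 0.2356 + 0.0000 = 0.2356.

Power ≈ 0.236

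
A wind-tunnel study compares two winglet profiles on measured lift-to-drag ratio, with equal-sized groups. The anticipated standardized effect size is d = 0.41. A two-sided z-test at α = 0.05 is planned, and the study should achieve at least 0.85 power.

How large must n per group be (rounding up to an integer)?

n = 107 per group

For power 0.85 need Φ(δ − z_{0.025}) = 0.85, so δ = z_{0.025} + z_{0.15} = 1.960 + 1.036 = 2.996.
(The Φ(−δ − z_{α/2}) term is vanishingly small for δ > 0 and is dropped in the standard sample-size formula.)
δ = d·√(n/2) ⇒ n = 2(δ/d)² = 2 × (2.996 / 0.41)² = 106.82.
Round up to the next whole unit.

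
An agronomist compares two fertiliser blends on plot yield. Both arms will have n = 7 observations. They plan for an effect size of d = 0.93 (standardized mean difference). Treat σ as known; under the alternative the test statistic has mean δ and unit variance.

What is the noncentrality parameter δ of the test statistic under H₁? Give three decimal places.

δ ≈ 1.740

The noncentrality parameter scales effect size by the design's sample-size factor: δ = d·√(n/2) = 0.93 × √(7/2) = 1.7399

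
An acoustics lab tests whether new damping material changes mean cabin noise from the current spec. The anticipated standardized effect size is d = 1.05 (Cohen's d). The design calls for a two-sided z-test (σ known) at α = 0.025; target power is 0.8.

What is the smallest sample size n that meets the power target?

Set Φ(δ − 2.241) = 0.8; then δ − 2.241 = Φ⁻¹(0.8) = 0.842, giving δ = 3.083.
(Ignoring the negligible lower-tail rejection probability gives the usual closed-form inversion.)
δ = d·√n ⇒ n = (δ/d)² = (3.083 / 1.05)² = 8.62.
Rounding up, n = 9.

n = 9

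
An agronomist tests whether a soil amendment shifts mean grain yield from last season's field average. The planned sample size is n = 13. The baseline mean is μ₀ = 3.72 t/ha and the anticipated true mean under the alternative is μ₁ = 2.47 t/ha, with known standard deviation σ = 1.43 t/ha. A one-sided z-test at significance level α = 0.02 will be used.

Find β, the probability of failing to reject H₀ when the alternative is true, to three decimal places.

β ≈ 0.136

Standardized effect: d = |μ₁ − μ₀| / σ = |2.47 − 3.72| / 1.43 = 0.8741
Noncentrality parameter: δ = d·√n = 0.8741 × √13 = 3.1517
Critical value for a one-sided test at α = 0.02: z_α = 2.054.
Power = P(Z > 2.054 − δ) = Φ(1.098) = 0.8639.
Type II error: β = 1 − power = 1 − 0.8639 = 0.1361.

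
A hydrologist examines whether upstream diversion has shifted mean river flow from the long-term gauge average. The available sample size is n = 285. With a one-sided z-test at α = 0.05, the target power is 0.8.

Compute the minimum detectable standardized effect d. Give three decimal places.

Required noncentrality: δ = z_{0.05} + z_{0.20} = 1.645 + 0.842 = 2.486.
δ = d·√n ⇒ d = δ/√n = 2.486/√285 = 0.1473.

d ≈ 0.147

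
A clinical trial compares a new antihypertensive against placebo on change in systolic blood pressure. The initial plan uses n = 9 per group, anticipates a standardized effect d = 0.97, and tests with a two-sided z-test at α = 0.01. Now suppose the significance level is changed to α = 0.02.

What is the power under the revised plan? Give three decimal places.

Power ≈ 0.394

δ = d·√(n/2) = 0.97 × √(9/2) = 2.0577 (unchanged). New critical value: z_{0.01} = 2.326.
Revised power = Φ(δ − 2.326) + Φ(−δ − 2.326) = Φ(-0.269) + Φ(-4.384) = 0.3941 + 0.0000 = 0.3941.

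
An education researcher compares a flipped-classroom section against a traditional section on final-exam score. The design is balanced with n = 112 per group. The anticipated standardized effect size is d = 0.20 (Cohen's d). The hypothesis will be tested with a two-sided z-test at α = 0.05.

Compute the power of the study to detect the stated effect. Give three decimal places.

Noncentrality parameter: δ = d·√(n/2) = 0.20 × √(112/2) = 1.4967
Critical value for a two-sided test at α = 0.05: z_{α/2} = 1.960.
Power = Φ(δ − 1.960) + Φ(−δ − 1.960) = Φ(-0.463) + Φ(-3.457) = 0.3216 + 0.0003 = 0.3218.

Power ≈ 0.322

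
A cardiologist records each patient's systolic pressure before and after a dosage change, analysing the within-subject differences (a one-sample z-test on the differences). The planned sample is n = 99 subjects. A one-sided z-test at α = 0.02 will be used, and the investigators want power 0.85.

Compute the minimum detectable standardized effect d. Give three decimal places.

d ≈ 0.311

Required noncentrality: δ = z_{0.02} + z_{0.15} = 2.054 + 1.036 = 3.090.
δ = d·√n ⇒ d = δ/√n = 3.090/√99 = 0.3106.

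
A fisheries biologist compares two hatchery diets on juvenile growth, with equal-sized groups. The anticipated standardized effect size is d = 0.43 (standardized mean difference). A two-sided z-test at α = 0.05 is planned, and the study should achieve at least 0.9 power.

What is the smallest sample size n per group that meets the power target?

Set Φ(δ − 1.960) = 0.9; then δ − 1.960 = Φ⁻¹(0.9) = 1.282, giving δ = 3.242.
(For δ > 0 the lower-tail rejection region contributes negligibly to power, so the one-term inversion is standard.)
δ = d·√(n/2) ⇒ n = 2(δ/d)² = 2 × (3.242 / 0.43)² = 113.66.
Round up to the next whole unit.

n = 114 per group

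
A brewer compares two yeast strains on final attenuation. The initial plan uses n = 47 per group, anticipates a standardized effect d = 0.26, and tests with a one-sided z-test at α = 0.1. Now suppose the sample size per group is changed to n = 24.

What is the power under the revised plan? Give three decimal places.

With n = 24 per group: δ = d·√(n/2) = 0.26 × √(24/2) = 0.9007. Critical value z_{0.1} = 1.282.
Revised power = Φ(δ − 1.282) = Φ(-0.381) = 0.3516.

Power ≈ 0.352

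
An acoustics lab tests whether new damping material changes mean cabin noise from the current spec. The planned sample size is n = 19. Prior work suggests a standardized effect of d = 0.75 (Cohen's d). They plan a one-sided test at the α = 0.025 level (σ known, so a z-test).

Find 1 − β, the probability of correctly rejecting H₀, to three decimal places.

Noncentrality parameter: δ = d·√n = 0.75 × √19 = 3.2692
One-sided α = 0.025 → critical value z_{0.025} = 1.960.
Power = Φ(δ − 1.960) = Φ(1.309) = 0.9048.

Power ≈ 0.905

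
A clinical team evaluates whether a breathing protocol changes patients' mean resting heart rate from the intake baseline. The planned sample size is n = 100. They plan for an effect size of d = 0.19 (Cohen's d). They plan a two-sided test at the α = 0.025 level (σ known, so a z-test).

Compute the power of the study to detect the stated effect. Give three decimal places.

Power ≈ 0.366

Noncentrality parameter: δ = d·√n = 0.19 × √100 = 1.9000
Two-sided α = 0.025 → critical value z_{0.0125} = 2.241.
Power = Φ(δ − 2.241) + Φ(−δ − 2.241) = Φ(-0.341) + Φ(-4.141) = 0.3664 + 0.0000 = 0.3664.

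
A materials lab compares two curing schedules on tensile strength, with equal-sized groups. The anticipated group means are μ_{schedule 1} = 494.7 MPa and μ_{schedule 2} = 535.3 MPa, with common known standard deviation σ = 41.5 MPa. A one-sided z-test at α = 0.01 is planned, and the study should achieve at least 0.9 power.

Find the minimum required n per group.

n = 28 per group

Standardized effect: d = |μ_{schedule 1} − μ_{schedule 2}| / σ = |494.7 − 535.3| / 41.5 = 0.9783
For power 0.9 need Φ(δ − z_{0.01}) = 0.9, so δ = z_{0.01} + z_{0.10} = 2.326 + 1.282 = 3.608.
δ = d·√(n/2) ⇒ n = 2(δ/d)² = 2 × (3.608 / 0.9783)² = 27.20.
Round up to the next whole unit.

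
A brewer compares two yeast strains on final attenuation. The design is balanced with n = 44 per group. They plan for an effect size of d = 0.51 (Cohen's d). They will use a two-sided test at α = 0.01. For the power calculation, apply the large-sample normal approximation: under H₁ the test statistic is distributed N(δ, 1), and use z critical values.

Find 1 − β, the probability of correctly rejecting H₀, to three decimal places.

Power ≈ 0.427

Noncentrality parameter: δ = d·√(n/2) = 0.51 × √(44/2) = 2.3921
Two-sided α = 0.01 → critical value z_{0.005} = 2.576.
Power = Φ(δ − 2.576) + Φ(−δ − 2.576) = Φ(-0.184) + Φ(-4.968) = 0.4271 + 0.0000 = 0.4271.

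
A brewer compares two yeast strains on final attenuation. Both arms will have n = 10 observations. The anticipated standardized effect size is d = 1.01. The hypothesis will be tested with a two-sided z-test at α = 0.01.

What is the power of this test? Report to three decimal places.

Noncentrality parameter: δ = d·√(n/2) = 1.01 × √(10/2) = 2.2584
Critical value for a two-sided test at α = 0.01: z_{α/2} = 2.576.
Power = Φ(δ − 2.576) + Φ(−δ − 2.576) = Φ(-0.317) + Φ(-4.834) = 0.3755 + 0.0000 = 0.3755.

Power ≈ 0.375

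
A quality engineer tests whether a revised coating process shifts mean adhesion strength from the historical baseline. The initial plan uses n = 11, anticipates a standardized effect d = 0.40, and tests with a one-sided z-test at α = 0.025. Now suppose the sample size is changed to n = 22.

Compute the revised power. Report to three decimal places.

With n = 22: δ = d·√n = 0.40 × √22 = 1.8762. Critical value z_{0.025} = 1.960.
Revised power = Φ(δ − 1.960) = Φ(-0.084) = 0.4666.

Power ≈ 0.467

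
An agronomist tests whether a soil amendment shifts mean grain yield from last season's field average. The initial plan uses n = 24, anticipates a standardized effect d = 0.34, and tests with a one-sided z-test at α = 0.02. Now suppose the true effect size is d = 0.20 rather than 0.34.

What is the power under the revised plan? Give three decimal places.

With d = 0.20: δ = d·√n = 0.20 × √24 = 0.9798. Critical value z_{0.02} = 2.054.
Revised power = P(Z > 2.054 − δ) = Φ(-1.074) = 0.1414.

Power ≈ 0.141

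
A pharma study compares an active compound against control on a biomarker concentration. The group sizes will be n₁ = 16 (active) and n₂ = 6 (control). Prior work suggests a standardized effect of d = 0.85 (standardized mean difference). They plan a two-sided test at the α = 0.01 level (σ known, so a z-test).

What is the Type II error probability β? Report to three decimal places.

Noncentrality parameter: λ = d / √(1/n₁ + 1/n₂) = 0.85 / √(1/16 + 1/6) = 1.7756
Two-sided α = 0.01 → critical value z_{0.005} = 2.576.
Power = Φ(λ − 2.576) + Φ(−λ − 2.576) = Φ(-0.800) + Φ(-4.351) = 0.2118 + 0.0000 = 0.2118.
Type II error: β = 1 − power = 1 − 0.2118 = 0.7882.

β ≈ 0.788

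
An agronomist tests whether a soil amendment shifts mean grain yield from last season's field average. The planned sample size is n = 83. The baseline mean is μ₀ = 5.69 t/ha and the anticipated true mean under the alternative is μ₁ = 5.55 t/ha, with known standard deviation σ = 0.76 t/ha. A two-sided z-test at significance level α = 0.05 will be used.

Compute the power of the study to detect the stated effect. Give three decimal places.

Power ≈ 0.389

Standardized effect: d = |μ₁ − μ₀| / σ = |5.55 − 5.69| / 0.76 = 0.1842
Noncentrality parameter: δ = d·√n = 0.1842 × √83 = 1.6782
Critical value for a two-sided test at α = 0.05: z_{α/2} = 1.960.
Power = Φ(δ − 1.960) + Φ(−δ − 1.960) = Φ(-0.282) + Φ(-3.638) = 0.3891 + 0.0001 = 0.3892.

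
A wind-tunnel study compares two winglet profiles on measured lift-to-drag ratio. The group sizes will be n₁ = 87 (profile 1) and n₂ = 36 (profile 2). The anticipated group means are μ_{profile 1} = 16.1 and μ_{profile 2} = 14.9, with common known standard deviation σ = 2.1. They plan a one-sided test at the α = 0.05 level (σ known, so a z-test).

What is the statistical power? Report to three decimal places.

Standardized effect: d = |μ_{profile 1} − μ_{profile 2}| / σ = |16.1 − 14.9| / 2.1 = 0.5714
Noncentrality parameter: δ = d / √(1/n₁ + 1/n₂) = 0.5714 / √(1/87 + 1/36) = 2.8835
One-sided α = 0.05 → critical value z_{0.05} = 1.645.
Power = P(Z > 1.645 − δ) = Φ(1.239) = 0.8923.

Power ≈ 0.892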